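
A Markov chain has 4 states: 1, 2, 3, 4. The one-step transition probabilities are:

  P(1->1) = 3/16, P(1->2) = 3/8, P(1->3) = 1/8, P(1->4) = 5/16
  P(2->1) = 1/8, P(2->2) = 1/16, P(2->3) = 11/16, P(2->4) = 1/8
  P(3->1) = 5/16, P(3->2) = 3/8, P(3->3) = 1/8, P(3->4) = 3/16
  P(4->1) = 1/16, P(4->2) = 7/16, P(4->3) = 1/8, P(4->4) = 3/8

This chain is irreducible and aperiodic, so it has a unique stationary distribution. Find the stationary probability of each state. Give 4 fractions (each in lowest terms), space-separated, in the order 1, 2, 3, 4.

The stationary distribution satisfies pi = pi * P, i.e.:
  pi_1 = 3/16*pi_1 + 1/8*pi_2 + 5/16*pi_3 + 1/16*pi_4
  pi_2 = 3/8*pi_1 + 1/16*pi_2 + 3/8*pi_3 + 7/16*pi_4
  pi_3 = 1/8*pi_1 + 11/16*pi_2 + 1/8*pi_3 + 1/8*pi_4
  pi_4 = 5/16*pi_1 + 1/8*pi_2 + 3/16*pi_3 + 3/8*pi_4
with normalization: pi_1 + pi_2 + pi_3 + pi_4 = 1.

Using the first 3 balance equations plus normalization, the linear system A*pi = b is:
  [-13/16, 1/8, 5/16, 1/16] . pi = 0
  [3/8, -15/16, 3/8, 7/16] . pi = 0
  [1/8, 11/16, -7/8, 1/8] . pi = 0
  [1, 1, 1, 1] . pi = 1

Solving yields:
  pi_1 = 899/5106
  pi_2 = 758/2553
  pi_3 = 497/1702
  pi_4 = 200/851

Verification (pi * P):
  899/5106*3/16 + 758/2553*1/8 + 497/1702*5/16 + 200/851*1/16 = 899/5106 = pi_1  (ok)
  899/5106*3/8 + 758/2553*1/16 + 497/1702*3/8 + 200/851*7/16 = 758/2553 = pi_2  (ok)
  899/5106*1/8 + 758/2553*11/16 + 497/1702*1/8 + 200/851*1/8 = 497/1702 = pi_3  (ok)
  899/5106*5/16 + 758/2553*1/8 + 497/1702*3/16 + 200/851*3/8 = 200/851 = pi_4  (ok)

Answer: 899/5106 758/2553 497/1702 200/851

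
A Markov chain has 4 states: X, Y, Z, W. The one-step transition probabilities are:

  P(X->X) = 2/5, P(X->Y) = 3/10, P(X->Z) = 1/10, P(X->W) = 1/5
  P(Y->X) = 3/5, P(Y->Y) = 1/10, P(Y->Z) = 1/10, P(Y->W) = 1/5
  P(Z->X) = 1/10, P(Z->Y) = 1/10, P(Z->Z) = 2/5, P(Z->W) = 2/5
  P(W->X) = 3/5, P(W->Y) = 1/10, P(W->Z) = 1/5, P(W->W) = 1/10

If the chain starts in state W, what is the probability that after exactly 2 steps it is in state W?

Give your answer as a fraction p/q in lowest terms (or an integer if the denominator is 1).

Computing P^2 by repeated multiplication:
P^1 =
  X: [2/5, 3/10, 1/10, 1/5]
  Y: [3/5, 1/10, 1/10, 1/5]
  Z: [1/10, 1/10, 2/5, 2/5]
  W: [3/5, 1/10, 1/5, 1/10]
P^2 =
  X: [47/100, 9/50, 3/20, 1/5]
  Y: [43/100, 11/50, 3/20, 1/5]
  Z: [19/50, 3/25, 13/50, 6/25]
  W: [19/50, 11/50, 17/100, 23/100]

(P^2)[W -> W] = 23/100

Answer: 23/100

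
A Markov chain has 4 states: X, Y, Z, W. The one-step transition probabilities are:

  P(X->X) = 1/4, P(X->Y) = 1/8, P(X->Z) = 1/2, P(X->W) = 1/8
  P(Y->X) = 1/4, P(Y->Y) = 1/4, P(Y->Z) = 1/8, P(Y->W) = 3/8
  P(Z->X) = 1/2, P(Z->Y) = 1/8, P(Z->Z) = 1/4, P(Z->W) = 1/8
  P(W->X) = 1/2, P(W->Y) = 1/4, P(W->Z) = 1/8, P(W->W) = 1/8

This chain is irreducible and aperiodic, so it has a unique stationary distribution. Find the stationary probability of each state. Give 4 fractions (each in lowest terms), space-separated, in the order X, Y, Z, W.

The stationary distribution satisfies pi = pi * P, i.e.:
  pi_X = 1/4*pi_X + 1/4*pi_Y + 1/2*pi_Z + 1/2*pi_W
  pi_Y = 1/8*pi_X + 1/4*pi_Y + 1/8*pi_Z + 1/4*pi_W
  pi_Z = 1/2*pi_X + 1/8*pi_Y + 1/4*pi_Z + 1/8*pi_W
  pi_W = 1/8*pi_X + 3/8*pi_Y + 1/8*pi_Z + 1/8*pi_W
with normalization: pi_X + pi_Y + pi_Z + pi_W = 1.

Using the first 3 balance equations plus normalization, the linear system A*pi = b is:
  [-3/4, 1/4, 1/2, 1/2] . pi = 0
  [1/8, -3/4, 1/8, 1/4] . pi = 0
  [1/2, 1/8, -3/4, 1/8] . pi = 0
  [1, 1, 1, 1] . pi = 1

Solving yields:
  pi_X = 11/30
  pi_Y = 1/6
  pi_Z = 3/10
  pi_W = 1/6

Verification (pi * P):
  11/30*1/4 + 1/6*1/4 + 3/10*1/2 + 1/6*1/2 = 11/30 = pi_X  (ok)
  11/30*1/8 + 1/6*1/4 + 3/10*1/8 + 1/6*1/4 = 1/6 = pi_Y  (ok)
  11/30*1/2 + 1/6*1/8 + 3/10*1/4 + 1/6*1/8 = 3/10 = pi_Z  (ok)
  11/30*1/8 + 1/6*3/8 + 3/10*1/8 + 1/6*1/8 = 1/6 = pi_W  (ok)

Answer: 11/30 1/6 3/10 1/6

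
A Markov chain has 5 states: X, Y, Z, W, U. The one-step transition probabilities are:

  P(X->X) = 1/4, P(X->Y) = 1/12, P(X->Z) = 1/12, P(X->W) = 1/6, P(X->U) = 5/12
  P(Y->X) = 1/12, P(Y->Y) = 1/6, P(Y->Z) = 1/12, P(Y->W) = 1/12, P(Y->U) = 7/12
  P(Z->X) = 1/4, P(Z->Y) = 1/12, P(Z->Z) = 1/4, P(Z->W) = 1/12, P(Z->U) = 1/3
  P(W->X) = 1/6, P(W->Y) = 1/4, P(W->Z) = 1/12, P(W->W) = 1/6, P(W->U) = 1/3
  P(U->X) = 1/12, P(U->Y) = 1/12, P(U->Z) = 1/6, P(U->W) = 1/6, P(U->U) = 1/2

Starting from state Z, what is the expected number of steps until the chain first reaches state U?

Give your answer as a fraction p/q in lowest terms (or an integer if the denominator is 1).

Let h_i = expected steps to first reach U from state i.
Boundary: h_U = 0.
First-step equations for the other states:
  h_X = 1 + 1/4*h_X + 1/12*h_Y + 1/12*h_Z + 1/6*h_W + 5/12*h_U
  h_Y = 1 + 1/12*h_X + 1/6*h_Y + 1/12*h_Z + 1/12*h_W + 7/12*h_U
  h_Z = 1 + 1/4*h_X + 1/12*h_Y + 1/4*h_Z + 1/12*h_W + 1/3*h_U
  h_W = 1 + 1/6*h_X + 1/4*h_Y + 1/12*h_Z + 1/6*h_W + 1/3*h_U

Substituting h_U = 0 and rearranging gives the linear system (I - Q) h = 1:
  [3/4, -1/12, -1/12, -1/6] . (h_X, h_Y, h_Z, h_W) = 1
  [-1/12, 5/6, -1/12, -1/12] . (h_X, h_Y, h_Z, h_W) = 1
  [-1/4, -1/12, 3/4, -1/12] . (h_X, h_Y, h_Z, h_W) = 1
  [-1/6, -1/4, -1/12, 5/6] . (h_X, h_Y, h_Z, h_W) = 1

Solving yields:
  h_X = 16080/6683
  h_Y = 13080/6683
  h_Z = 108/41
  h_W = 16920/6683

Starting state is Z, so the expected hitting time is h_Z = 108/41.

Answer: 108/41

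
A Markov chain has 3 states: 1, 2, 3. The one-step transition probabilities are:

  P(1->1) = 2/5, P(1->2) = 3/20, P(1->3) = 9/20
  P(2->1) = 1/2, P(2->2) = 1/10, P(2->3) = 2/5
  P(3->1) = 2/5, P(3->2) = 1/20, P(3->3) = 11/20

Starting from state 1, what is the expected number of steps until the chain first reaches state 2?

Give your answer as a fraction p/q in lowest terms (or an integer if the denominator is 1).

Let h_i = expected steps to first reach 2 from state i.
Boundary: h_2 = 0.
First-step equations for the other states:
  h_1 = 1 + 2/5*h_1 + 3/20*h_2 + 9/20*h_3
  h_3 = 1 + 2/5*h_1 + 1/20*h_2 + 11/20*h_3

Substituting h_2 = 0 and rearranging gives the linear system (I - Q) h = 1:
  [3/5, -9/20] . (h_1, h_3) = 1
  [-2/5, 9/20] . (h_1, h_3) = 1

Solving yields:
  h_1 = 10
  h_3 = 100/9

Starting state is 1, so the expected hitting time is h_1 = 10.

Answer: 10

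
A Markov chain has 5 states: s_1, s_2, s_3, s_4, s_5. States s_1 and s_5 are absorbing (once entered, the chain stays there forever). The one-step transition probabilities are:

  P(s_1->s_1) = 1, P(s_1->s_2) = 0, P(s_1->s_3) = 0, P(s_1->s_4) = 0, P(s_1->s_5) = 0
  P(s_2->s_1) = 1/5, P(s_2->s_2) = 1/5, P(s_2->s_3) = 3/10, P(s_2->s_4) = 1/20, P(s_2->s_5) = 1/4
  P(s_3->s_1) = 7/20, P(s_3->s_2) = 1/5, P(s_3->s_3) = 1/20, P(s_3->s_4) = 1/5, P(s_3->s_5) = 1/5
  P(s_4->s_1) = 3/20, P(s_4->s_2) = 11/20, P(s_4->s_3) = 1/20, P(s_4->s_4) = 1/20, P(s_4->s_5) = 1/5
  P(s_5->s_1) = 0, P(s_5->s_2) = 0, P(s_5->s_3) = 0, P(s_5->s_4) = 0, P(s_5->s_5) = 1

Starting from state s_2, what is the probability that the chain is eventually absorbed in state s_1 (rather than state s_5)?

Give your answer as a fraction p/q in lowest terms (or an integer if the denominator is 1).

Let a_i = P(absorbed in s_1 | start in state i).
Boundary conditions: a_s_1 = 1, a_s_5 = 0.
For each transient state i, a_i = sum_j P(i->j) * a_j:
  a_s_2 = 1/5*a_s_1 + 1/5*a_s_2 + 3/10*a_s_3 + 1/20*a_s_4 + 1/4*a_s_5
  a_s_3 = 7/20*a_s_1 + 1/5*a_s_2 + 1/20*a_s_3 + 1/5*a_s_4 + 1/5*a_s_5
  a_s_4 = 3/20*a_s_1 + 11/20*a_s_2 + 1/20*a_s_3 + 1/20*a_s_4 + 1/5*a_s_5

Substituting a_s_1 = 1 and a_s_5 = 0, rearrange to (I - Q) a = r where r[i] = P(i -> s_1):
  [4/5, -3/10, -1/20] . (a_s_2, a_s_3, a_s_4) = 1/5
  [-1/5, 19/20, -1/5] . (a_s_2, a_s_3, a_s_4) = 7/20
  [-11/20, -1/20, 19/20] . (a_s_2, a_s_3, a_s_4) = 3/20

Solving yields:
  a_s_2 = 2362/4779
  a_s_3 = 2735/4779
  a_s_4 = 2266/4779

Starting state is s_2, so the absorption probability is a_s_2 = 2362/4779.

Answer: 2362/4779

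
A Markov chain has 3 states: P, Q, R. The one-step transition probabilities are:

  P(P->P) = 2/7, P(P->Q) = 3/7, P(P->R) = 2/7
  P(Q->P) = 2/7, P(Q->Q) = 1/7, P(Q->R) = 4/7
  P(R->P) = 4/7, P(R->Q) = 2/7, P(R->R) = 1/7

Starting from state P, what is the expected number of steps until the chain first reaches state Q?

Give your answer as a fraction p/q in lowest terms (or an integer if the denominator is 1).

Answer: 28/11

Derivation:
Let h_i = expected steps to first reach Q from state i.
Boundary: h_Q = 0.
First-step equations for the other states:
  h_P = 1 + 2/7*h_P + 3/7*h_Q + 2/7*h_R
  h_R = 1 + 4/7*h_P + 2/7*h_Q + 1/7*h_R

Substituting h_Q = 0 and rearranging gives the linear system (I - Q) h = 1:
  [5/7, -2/7] . (h_P, h_R) = 1
  [-4/7, 6/7] . (h_P, h_R) = 1

Solving yields:
  h_P = 28/11
  h_R = 63/22

Starting state is P, so the expected hitting time is h_P = 28/11.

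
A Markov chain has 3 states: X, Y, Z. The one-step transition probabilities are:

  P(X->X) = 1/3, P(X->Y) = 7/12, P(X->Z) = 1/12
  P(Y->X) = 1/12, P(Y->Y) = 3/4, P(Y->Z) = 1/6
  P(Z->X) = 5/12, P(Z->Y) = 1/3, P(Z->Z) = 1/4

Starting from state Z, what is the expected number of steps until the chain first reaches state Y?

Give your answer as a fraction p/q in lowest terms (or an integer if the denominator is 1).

Let h_i = expected steps to first reach Y from state i.
Boundary: h_Y = 0.
First-step equations for the other states:
  h_X = 1 + 1/3*h_X + 7/12*h_Y + 1/12*h_Z
  h_Z = 1 + 5/12*h_X + 1/3*h_Y + 1/4*h_Z

Substituting h_Y = 0 and rearranging gives the linear system (I - Q) h = 1:
  [2/3, -1/12] . (h_X, h_Z) = 1
  [-5/12, 3/4] . (h_X, h_Z) = 1

Solving yields:
  h_X = 120/67
  h_Z = 156/67

Starting state is Z, so the expected hitting time is h_Z = 156/67.

Answer: 156/67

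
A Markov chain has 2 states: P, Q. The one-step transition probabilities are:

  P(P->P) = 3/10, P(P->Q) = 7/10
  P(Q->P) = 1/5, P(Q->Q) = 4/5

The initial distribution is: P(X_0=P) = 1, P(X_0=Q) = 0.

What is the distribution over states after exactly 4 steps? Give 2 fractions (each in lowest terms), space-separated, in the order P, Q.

Answer: 2223/10000 7777/10000

Derivation:
Propagating the distribution step by step (d_{t+1} = d_t * P):
d_0 = (P=1, Q=0)
  d_1[P] = 1*3/10 + 0*1/5 = 3/10
  d_1[Q] = 1*7/10 + 0*4/5 = 7/10
d_1 = (P=3/10, Q=7/10)
  d_2[P] = 3/10*3/10 + 7/10*1/5 = 23/100
  d_2[Q] = 3/10*7/10 + 7/10*4/5 = 77/100
d_2 = (P=23/100, Q=77/100)
  d_3[P] = 23/100*3/10 + 77/100*1/5 = 223/1000
  d_3[Q] = 23/100*7/10 + 77/100*4/5 = 777/1000
d_3 = (P=223/1000, Q=777/1000)
  d_4[P] = 223/1000*3/10 + 777/1000*1/5 = 2223/10000
  d_4[Q] = 223/1000*7/10 + 777/1000*4/5 = 7777/10000
d_4 = (P=2223/10000, Q=7777/10000)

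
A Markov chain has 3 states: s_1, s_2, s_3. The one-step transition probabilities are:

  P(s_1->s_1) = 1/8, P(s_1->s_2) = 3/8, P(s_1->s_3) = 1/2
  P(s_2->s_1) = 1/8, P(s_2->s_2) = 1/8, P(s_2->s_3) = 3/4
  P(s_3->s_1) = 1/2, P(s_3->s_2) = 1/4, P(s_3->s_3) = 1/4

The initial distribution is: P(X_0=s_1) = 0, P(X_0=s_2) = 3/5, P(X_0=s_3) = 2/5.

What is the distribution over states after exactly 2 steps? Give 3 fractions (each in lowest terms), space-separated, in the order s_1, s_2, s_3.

Propagating the distribution step by step (d_{t+1} = d_t * P):
d_0 = (s_1=0, s_2=3/5, s_3=2/5)
  d_1[s_1] = 0*1/8 + 3/5*1/8 + 2/5*1/2 = 11/40
  d_1[s_2] = 0*3/8 + 3/5*1/8 + 2/5*1/4 = 7/40
  d_1[s_3] = 0*1/2 + 3/5*3/4 + 2/5*1/4 = 11/20
d_1 = (s_1=11/40, s_2=7/40, s_3=11/20)
  d_2[s_1] = 11/40*1/8 + 7/40*1/8 + 11/20*1/2 = 53/160
  d_2[s_2] = 11/40*3/8 + 7/40*1/8 + 11/20*1/4 = 21/80
  d_2[s_3] = 11/40*1/2 + 7/40*3/4 + 11/20*1/4 = 13/32
d_2 = (s_1=53/160, s_2=21/80, s_3=13/32)

Answer: 53/160 21/80 13/32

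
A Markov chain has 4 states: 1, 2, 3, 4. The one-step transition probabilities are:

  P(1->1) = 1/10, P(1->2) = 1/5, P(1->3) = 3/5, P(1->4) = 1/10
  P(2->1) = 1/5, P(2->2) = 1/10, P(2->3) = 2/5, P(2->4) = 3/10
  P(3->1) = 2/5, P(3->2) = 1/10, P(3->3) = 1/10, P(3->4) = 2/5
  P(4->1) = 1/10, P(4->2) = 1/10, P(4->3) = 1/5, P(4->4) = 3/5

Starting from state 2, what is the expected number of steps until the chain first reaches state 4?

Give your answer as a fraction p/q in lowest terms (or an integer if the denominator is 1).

Answer: 1390/397

Derivation:
Let h_i = expected steps to first reach 4 from state i.
Boundary: h_4 = 0.
First-step equations for the other states:
  h_1 = 1 + 1/10*h_1 + 1/5*h_2 + 3/5*h_3 + 1/10*h_4
  h_2 = 1 + 1/5*h_1 + 1/10*h_2 + 2/5*h_3 + 3/10*h_4
  h_3 = 1 + 2/5*h_1 + 1/10*h_2 + 1/10*h_3 + 2/5*h_4

Substituting h_4 = 0 and rearranging gives the linear system (I - Q) h = 1:
  [9/10, -1/5, -3/5] . (h_1, h_2, h_3) = 1
  [-1/5, 9/10, -2/5] . (h_1, h_2, h_3) = 1
  [-2/5, -1/10, 9/10] . (h_1, h_2, h_3) = 1

Solving yields:
  h_1 = 1630/397
  h_2 = 1390/397
  h_3 = 1320/397

Starting state is 2, so the expected hitting time is h_2 = 1390/397.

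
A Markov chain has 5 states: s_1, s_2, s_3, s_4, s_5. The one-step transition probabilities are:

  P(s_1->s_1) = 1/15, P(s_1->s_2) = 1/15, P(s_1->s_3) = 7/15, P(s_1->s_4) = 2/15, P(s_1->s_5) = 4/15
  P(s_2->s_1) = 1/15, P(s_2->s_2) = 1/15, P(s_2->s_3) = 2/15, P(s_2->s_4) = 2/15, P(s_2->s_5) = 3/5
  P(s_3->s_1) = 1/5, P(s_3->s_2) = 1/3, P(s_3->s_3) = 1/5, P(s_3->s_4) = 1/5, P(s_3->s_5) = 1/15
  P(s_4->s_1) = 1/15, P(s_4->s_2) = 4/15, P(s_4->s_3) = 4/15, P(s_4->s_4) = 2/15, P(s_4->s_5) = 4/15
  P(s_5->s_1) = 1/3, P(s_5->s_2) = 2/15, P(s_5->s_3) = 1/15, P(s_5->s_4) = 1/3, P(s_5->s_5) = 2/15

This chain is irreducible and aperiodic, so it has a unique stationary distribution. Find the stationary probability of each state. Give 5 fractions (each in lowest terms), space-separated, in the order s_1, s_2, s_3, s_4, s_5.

The stationary distribution satisfies pi = pi * P, i.e.:
  pi_s_1 = 1/15*pi_s_1 + 1/15*pi_s_2 + 1/5*pi_s_3 + 1/15*pi_s_4 + 1/3*pi_s_5
  pi_s_2 = 1/15*pi_s_1 + 1/15*pi_s_2 + 1/3*pi_s_3 + 4/15*pi_s_4 + 2/15*pi_s_5
  pi_s_3 = 7/15*pi_s_1 + 2/15*pi_s_2 + 1/5*pi_s_3 + 4/15*pi_s_4 + 1/15*pi_s_5
  pi_s_4 = 2/15*pi_s_1 + 2/15*pi_s_2 + 1/5*pi_s_3 + 2/15*pi_s_4 + 1/3*pi_s_5
  pi_s_5 = 4/15*pi_s_1 + 3/5*pi_s_2 + 1/15*pi_s_3 + 4/15*pi_s_4 + 2/15*pi_s_5
with normalization: pi_s_1 + pi_s_2 + pi_s_3 + pi_s_4 + pi_s_5 = 1.

Using the first 4 balance equations plus normalization, the linear system A*pi = b is:
  [-14/15, 1/15, 1/5, 1/15, 1/3] . pi = 0
  [1/15, -14/15, 1/3, 4/15, 2/15] . pi = 0
  [7/15, 2/15, -4/5, 4/15, 1/15] . pi = 0
  [2/15, 2/15, 1/5, -13/15, 1/3] . pi = 0
  [1, 1, 1, 1, 1] . pi = 1

Solving yields:
  pi_s_1 = 11923/73755
  pi_s_2 = 1468/8195
  pi_s_3 = 1037/4917
  pi_s_4 = 2914/14751
  pi_s_5 = 411/1639

Verification (pi * P):
  11923/73755*1/15 + 1468/8195*1/15 + 1037/4917*1/5 + 2914/14751*1/15 + 411/1639*1/3 = 11923/73755 = pi_s_1  (ok)
  11923/73755*1/15 + 1468/8195*1/15 + 1037/4917*1/3 + 2914/14751*4/15 + 411/1639*2/15 = 1468/8195 = pi_s_2  (ok)
  11923/73755*7/15 + 1468/8195*2/15 + 1037/4917*1/5 + 2914/14751*4/15 + 411/1639*1/15 = 1037/4917 = pi_s_3  (ok)
  11923/73755*2/15 + 1468/8195*2/15 + 1037/4917*1/5 + 2914/14751*2/15 + 411/1639*1/3 = 2914/14751 = pi_s_4  (ok)
  11923/73755*4/15 + 1468/8195*3/5 + 1037/4917*1/15 + 2914/14751*4/15 + 411/1639*2/15 = 411/1639 = pi_s_5  (ok)

Answer: 11923/73755 1468/8195 1037/4917 2914/14751 411/1639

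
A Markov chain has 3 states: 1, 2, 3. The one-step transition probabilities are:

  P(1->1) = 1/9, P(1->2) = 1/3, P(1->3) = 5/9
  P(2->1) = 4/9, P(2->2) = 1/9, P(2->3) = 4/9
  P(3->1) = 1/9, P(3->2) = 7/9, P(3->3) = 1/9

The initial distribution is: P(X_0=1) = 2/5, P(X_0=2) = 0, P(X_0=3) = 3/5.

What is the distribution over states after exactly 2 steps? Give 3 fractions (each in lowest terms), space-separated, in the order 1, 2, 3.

Answer: 14/45 133/405 146/405

Derivation:
Propagating the distribution step by step (d_{t+1} = d_t * P):
d_0 = (1=2/5, 2=0, 3=3/5)
  d_1[1] = 2/5*1/9 + 0*4/9 + 3/5*1/9 = 1/9
  d_1[2] = 2/5*1/3 + 0*1/9 + 3/5*7/9 = 3/5
  d_1[3] = 2/5*5/9 + 0*4/9 + 3/5*1/9 = 13/45
d_1 = (1=1/9, 2=3/5, 3=13/45)
  d_2[1] = 1/9*1/9 + 3/5*4/9 + 13/45*1/9 = 14/45
  d_2[2] = 1/9*1/3 + 3/5*1/9 + 13/45*7/9 = 133/405
  d_2[3] = 1/9*5/9 + 3/5*4/9 + 13/45*1/9 = 146/405
d_2 = (1=14/45, 2=133/405, 3=146/405)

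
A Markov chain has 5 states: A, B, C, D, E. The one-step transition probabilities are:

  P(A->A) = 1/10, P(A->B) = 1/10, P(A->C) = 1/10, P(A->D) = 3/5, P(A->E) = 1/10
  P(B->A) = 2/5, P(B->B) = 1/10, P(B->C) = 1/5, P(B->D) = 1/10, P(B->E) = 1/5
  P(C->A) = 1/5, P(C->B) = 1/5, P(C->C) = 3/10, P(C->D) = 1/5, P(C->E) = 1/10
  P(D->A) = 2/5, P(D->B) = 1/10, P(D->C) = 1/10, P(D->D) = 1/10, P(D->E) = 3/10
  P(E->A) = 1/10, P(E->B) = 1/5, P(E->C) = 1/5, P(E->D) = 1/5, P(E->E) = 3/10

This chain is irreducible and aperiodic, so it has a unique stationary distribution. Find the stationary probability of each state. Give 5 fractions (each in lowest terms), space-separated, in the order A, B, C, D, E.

Answer: 476/2031 93/677 341/2031 517/2031 418/2031

Derivation:
The stationary distribution satisfies pi = pi * P, i.e.:
  pi_A = 1/10*pi_A + 2/5*pi_B + 1/5*pi_C + 2/5*pi_D + 1/10*pi_E
  pi_B = 1/10*pi_A + 1/10*pi_B + 1/5*pi_C + 1/10*pi_D + 1/5*pi_E
  pi_C = 1/10*pi_A + 1/5*pi_B + 3/10*pi_C + 1/10*pi_D + 1/5*pi_E
  pi_D = 3/5*pi_A + 1/10*pi_B + 1/5*pi_C + 1/10*pi_D + 1/5*pi_E
  pi_E = 1/10*pi_A + 1/5*pi_B + 1/10*pi_C + 3/10*pi_D + 3/10*pi_E
with normalization: pi_A + pi_B + pi_C + pi_D + pi_E = 1.

Using the first 4 balance equations plus normalization, the linear system A*pi = b is:
  [-9/10, 2/5, 1/5, 2/5, 1/10] . pi = 0
  [1/10, -9/10, 1/5, 1/10, 1/5] . pi = 0
  [1/10, 1/5, -7/10, 1/10, 1/5] . pi = 0
  [3/5, 1/10, 1/5, -9/10, 1/5] . pi = 0
  [1, 1, 1, 1, 1] . pi = 1

Solving yields:
  pi_A = 476/2031
  pi_B = 93/677
  pi_C = 341/2031
  pi_D = 517/2031
  pi_E = 418/2031

Verification (pi * P):
  476/2031*1/10 + 93/677*2/5 + 341/2031*1/5 + 517/2031*2/5 + 418/2031*1/10 = 476/2031 = pi_A  (ok)
  476/2031*1/10 + 93/677*1/10 + 341/2031*1/5 + 517/2031*1/10 + 418/2031*1/5 = 93/677 = pi_B  (ok)
  476/2031*1/10 + 93/677*1/5 + 341/2031*3/10 + 517/2031*1/10 + 418/2031*1/5 = 341/2031 = pi_C  (ok)
  476/2031*3/5 + 93/677*1/10 + 341/2031*1/5 + 517/2031*1/10 + 418/2031*1/5 = 517/2031 = pi_D  (ok)
  476/2031*1/10 + 93/677*1/5 + 341/2031*1/10 + 517/2031*3/10 + 418/2031*3/10 = 418/2031 = pi_E  (ok)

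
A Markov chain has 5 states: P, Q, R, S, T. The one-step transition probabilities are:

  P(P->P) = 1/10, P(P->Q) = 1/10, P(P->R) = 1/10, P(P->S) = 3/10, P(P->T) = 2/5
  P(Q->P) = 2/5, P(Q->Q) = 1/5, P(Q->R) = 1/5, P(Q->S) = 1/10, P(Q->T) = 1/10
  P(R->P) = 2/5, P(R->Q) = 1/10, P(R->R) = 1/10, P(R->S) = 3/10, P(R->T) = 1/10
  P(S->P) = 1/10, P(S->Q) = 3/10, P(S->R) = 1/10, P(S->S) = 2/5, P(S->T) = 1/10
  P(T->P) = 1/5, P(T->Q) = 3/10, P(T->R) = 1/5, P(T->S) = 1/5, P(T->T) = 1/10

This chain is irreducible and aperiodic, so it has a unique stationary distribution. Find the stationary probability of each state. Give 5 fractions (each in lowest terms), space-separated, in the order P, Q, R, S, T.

Answer: 2519/11443 2377/11443 1572/11443 3075/11443 1900/11443

Derivation:
The stationary distribution satisfies pi = pi * P, i.e.:
  pi_P = 1/10*pi_P + 2/5*pi_Q + 2/5*pi_R + 1/10*pi_S + 1/5*pi_T
  pi_Q = 1/10*pi_P + 1/5*pi_Q + 1/10*pi_R + 3/10*pi_S + 3/10*pi_T
  pi_R = 1/10*pi_P + 1/5*pi_Q + 1/10*pi_R + 1/10*pi_S + 1/5*pi_T
  pi_S = 3/10*pi_P + 1/10*pi_Q + 3/10*pi_R + 2/5*pi_S + 1/5*pi_T
  pi_T = 2/5*pi_P + 1/10*pi_Q + 1/10*pi_R + 1/10*pi_S + 1/10*pi_T
with normalization: pi_P + pi_Q + pi_R + pi_S + pi_T = 1.

Using the first 4 balance equations plus normalization, the linear system A*pi = b is:
  [-9/10, 2/5, 2/5, 1/10, 1/5] . pi = 0
  [1/10, -4/5, 1/10, 3/10, 3/10] . pi = 0
  [1/10, 1/5, -9/10, 1/10, 1/5] . pi = 0
  [3/10, 1/10, 3/10, -3/5, 1/5] . pi = 0
  [1, 1, 1, 1, 1] . pi = 1

Solving yields:
  pi_P = 2519/11443
  pi_Q = 2377/11443
  pi_R = 1572/11443
  pi_S = 3075/11443
  pi_T = 1900/11443

Verification (pi * P):
  2519/11443*1/10 + 2377/11443*2/5 + 1572/11443*2/5 + 3075/11443*1/10 + 1900/11443*1/5 = 2519/11443 = pi_P  (ok)
  2519/11443*1/10 + 2377/11443*1/5 + 1572/11443*1/10 + 3075/11443*3/10 + 1900/11443*3/10 = 2377/11443 = pi_Q  (ok)
  2519/11443*1/10 + 2377/11443*1/5 + 1572/11443*1/10 + 3075/11443*1/10 + 1900/11443*1/5 = 1572/11443 = pi_R  (ok)
  2519/11443*3/10 + 2377/11443*1/10 + 1572/11443*3/10 + 3075/11443*2/5 + 1900/11443*1/5 = 3075/11443 = pi_S  (ok)
  2519/11443*2/5 + 2377/11443*1/10 + 1572/11443*1/10 + 3075/11443*1/10 + 1900/11443*1/10 = 1900/11443 = pi_T  (ok)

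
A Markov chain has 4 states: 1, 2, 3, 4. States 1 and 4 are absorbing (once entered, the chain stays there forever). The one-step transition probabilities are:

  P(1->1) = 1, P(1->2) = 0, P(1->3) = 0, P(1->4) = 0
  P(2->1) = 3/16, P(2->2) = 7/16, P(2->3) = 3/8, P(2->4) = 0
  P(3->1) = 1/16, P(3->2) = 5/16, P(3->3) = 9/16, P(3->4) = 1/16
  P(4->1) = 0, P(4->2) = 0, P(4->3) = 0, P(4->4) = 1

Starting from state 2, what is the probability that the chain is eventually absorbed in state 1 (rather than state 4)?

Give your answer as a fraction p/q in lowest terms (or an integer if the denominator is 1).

Let a_i = P(absorbed in 1 | start in state i).
Boundary conditions: a_1 = 1, a_4 = 0.
For each transient state i, a_i = sum_j P(i->j) * a_j:
  a_2 = 3/16*a_1 + 7/16*a_2 + 3/8*a_3 + 0*a_4
  a_3 = 1/16*a_1 + 5/16*a_2 + 9/16*a_3 + 1/16*a_4

Substituting a_1 = 1 and a_4 = 0, rearrange to (I - Q) a = r where r[i] = P(i -> 1):
  [9/16, -3/8] . (a_2, a_3) = 3/16
  [-5/16, 7/16] . (a_2, a_3) = 1/16

Solving yields:
  a_2 = 9/11
  a_3 = 8/11

Starting state is 2, so the absorption probability is a_2 = 9/11.

Answer: 9/11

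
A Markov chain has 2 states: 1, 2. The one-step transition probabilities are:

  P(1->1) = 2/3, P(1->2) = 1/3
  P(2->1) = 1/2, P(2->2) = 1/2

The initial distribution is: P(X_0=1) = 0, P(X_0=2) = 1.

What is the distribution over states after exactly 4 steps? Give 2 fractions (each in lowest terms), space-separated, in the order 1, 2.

Propagating the distribution step by step (d_{t+1} = d_t * P):
d_0 = (1=0, 2=1)
  d_1[1] = 0*2/3 + 1*1/2 = 1/2
  d_1[2] = 0*1/3 + 1*1/2 = 1/2
d_1 = (1=1/2, 2=1/2)
  d_2[1] = 1/2*2/3 + 1/2*1/2 = 7/12
  d_2[2] = 1/2*1/3 + 1/2*1/2 = 5/12
d_2 = (1=7/12, 2=5/12)
  d_3[1] = 7/12*2/3 + 5/12*1/2 = 43/72
  d_3[2] = 7/12*1/3 + 5/12*1/2 = 29/72
d_3 = (1=43/72, 2=29/72)
  d_4[1] = 43/72*2/3 + 29/72*1/2 = 259/432
  d_4[2] = 43/72*1/3 + 29/72*1/2 = 173/432
d_4 = (1=259/432, 2=173/432)

Answer: 259/432 173/432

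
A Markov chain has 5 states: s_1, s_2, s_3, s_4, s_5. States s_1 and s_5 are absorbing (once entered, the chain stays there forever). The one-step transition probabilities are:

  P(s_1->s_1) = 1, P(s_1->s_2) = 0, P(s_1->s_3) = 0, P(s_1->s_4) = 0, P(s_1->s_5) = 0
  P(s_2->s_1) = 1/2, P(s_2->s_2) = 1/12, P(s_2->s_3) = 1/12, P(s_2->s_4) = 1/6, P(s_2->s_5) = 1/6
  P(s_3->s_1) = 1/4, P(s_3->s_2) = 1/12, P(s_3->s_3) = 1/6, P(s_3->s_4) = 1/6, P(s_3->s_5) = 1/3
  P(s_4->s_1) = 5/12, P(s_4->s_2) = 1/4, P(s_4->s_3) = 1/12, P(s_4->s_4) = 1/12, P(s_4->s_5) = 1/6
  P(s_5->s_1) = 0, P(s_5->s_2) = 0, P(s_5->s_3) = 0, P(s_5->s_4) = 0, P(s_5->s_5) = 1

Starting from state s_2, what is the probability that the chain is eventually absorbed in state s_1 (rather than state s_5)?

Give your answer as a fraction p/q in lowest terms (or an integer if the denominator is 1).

Answer: 797/1109

Derivation:
Let a_i = P(absorbed in s_1 | start in state i).
Boundary conditions: a_s_1 = 1, a_s_5 = 0.
For each transient state i, a_i = sum_j P(i->j) * a_j:
  a_s_2 = 1/2*a_s_1 + 1/12*a_s_2 + 1/12*a_s_3 + 1/6*a_s_4 + 1/6*a_s_5
  a_s_3 = 1/4*a_s_1 + 1/12*a_s_2 + 1/6*a_s_3 + 1/6*a_s_4 + 1/3*a_s_5
  a_s_4 = 5/12*a_s_1 + 1/4*a_s_2 + 1/12*a_s_3 + 1/12*a_s_4 + 1/6*a_s_5

Substituting a_s_1 = 1 and a_s_5 = 0, rearrange to (I - Q) a = r where r[i] = P(i -> s_1):
  [11/12, -1/12, -1/6] . (a_s_2, a_s_3, a_s_4) = 1/2
  [-1/12, 5/6, -1/6] . (a_s_2, a_s_3, a_s_4) = 1/4
  [-1/4, -1/12, 11/12] . (a_s_2, a_s_3, a_s_4) = 5/12

Solving yields:
  a_s_2 = 797/1109
  a_s_3 = 567/1109
  a_s_4 = 773/1109

Starting state is s_2, so the absorption probability is a_s_2 = 797/1109.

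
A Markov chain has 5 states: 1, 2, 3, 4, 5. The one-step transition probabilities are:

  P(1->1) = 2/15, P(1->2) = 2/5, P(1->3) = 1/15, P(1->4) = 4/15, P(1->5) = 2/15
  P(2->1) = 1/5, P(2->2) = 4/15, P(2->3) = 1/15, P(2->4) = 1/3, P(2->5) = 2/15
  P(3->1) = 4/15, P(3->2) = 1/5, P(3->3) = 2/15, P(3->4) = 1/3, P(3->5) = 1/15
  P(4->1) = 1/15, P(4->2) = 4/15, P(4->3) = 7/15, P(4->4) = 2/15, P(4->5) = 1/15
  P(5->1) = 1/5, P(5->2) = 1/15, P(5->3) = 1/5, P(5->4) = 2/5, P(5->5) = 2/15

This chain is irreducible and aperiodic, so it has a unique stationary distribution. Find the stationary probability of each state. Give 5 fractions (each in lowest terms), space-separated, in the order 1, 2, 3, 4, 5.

The stationary distribution satisfies pi = pi * P, i.e.:
  pi_1 = 2/15*pi_1 + 1/5*pi_2 + 4/15*pi_3 + 1/15*pi_4 + 1/5*pi_5
  pi_2 = 2/5*pi_1 + 4/15*pi_2 + 1/5*pi_3 + 4/15*pi_4 + 1/15*pi_5
  pi_3 = 1/15*pi_1 + 1/15*pi_2 + 2/15*pi_3 + 7/15*pi_4 + 1/5*pi_5
  pi_4 = 4/15*pi_1 + 1/3*pi_2 + 1/3*pi_3 + 2/15*pi_4 + 2/5*pi_5
  pi_5 = 2/15*pi_1 + 2/15*pi_2 + 1/15*pi_3 + 1/15*pi_4 + 2/15*pi_5
with normalization: pi_1 + pi_2 + pi_3 + pi_4 + pi_5 = 1.

Using the first 4 balance equations plus normalization, the linear system A*pi = b is:
  [-13/15, 1/5, 4/15, 1/15, 1/5] . pi = 0
  [2/5, -11/15, 1/5, 4/15, 1/15] . pi = 0
  [1/15, 1/15, -13/15, 7/15, 1/5] . pi = 0
  [4/15, 1/3, 1/3, -13/15, 2/5] . pi = 0
  [1, 1, 1, 1, 1] . pi = 1

Solving yields:
  pi_1 = 1447/8720
  pi_2 = 2223/8720
  pi_3 = 887/4360
  pi_4 = 2391/8720
  pi_5 = 177/1744

Verification (pi * P):
  1447/8720*2/15 + 2223/8720*1/5 + 887/4360*4/15 + 2391/8720*1/15 + 177/1744*1/5 = 1447/8720 = pi_1  (ok)
  1447/8720*2/5 + 2223/8720*4/15 + 887/4360*1/5 + 2391/8720*4/15 + 177/1744*1/15 = 2223/8720 = pi_2  (ok)
  1447/8720*1/15 + 2223/8720*1/15 + 887/4360*2/15 + 2391/8720*7/15 + 177/1744*1/5 = 887/4360 = pi_3  (ok)
  1447/8720*4/15 + 2223/8720*1/3 + 887/4360*1/3 + 2391/8720*2/15 + 177/1744*2/5 = 2391/8720 = pi_4  (ok)
  1447/8720*2/15 + 2223/8720*2/15 + 887/4360*1/15 + 2391/8720*1/15 + 177/1744*2/15 = 177/1744 = pi_5  (ok)

Answer: 1447/8720 2223/8720 887/4360 2391/8720 177/1744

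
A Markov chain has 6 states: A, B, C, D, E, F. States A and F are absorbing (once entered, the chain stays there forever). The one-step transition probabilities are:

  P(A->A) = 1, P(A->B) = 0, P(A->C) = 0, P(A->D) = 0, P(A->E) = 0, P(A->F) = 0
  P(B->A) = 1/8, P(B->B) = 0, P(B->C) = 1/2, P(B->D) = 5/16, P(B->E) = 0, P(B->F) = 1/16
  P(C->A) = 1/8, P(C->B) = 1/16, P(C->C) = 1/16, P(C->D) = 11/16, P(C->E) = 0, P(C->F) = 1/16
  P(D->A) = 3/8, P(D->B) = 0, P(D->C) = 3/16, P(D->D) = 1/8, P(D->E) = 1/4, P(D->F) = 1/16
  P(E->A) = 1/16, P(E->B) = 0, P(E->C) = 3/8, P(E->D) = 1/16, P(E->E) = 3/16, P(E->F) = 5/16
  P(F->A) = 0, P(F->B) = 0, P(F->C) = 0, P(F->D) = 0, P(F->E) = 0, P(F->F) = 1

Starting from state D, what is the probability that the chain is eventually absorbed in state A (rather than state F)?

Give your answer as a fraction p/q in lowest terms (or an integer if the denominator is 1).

Answer: 21166/29893

Derivation:
Let a_i = P(absorbed in A | start in state i).
Boundary conditions: a_A = 1, a_F = 0.
For each transient state i, a_i = sum_j P(i->j) * a_j:
  a_B = 1/8*a_A + 0*a_B + 1/2*a_C + 5/16*a_D + 0*a_E + 1/16*a_F
  a_C = 1/8*a_A + 1/16*a_B + 1/16*a_C + 11/16*a_D + 0*a_E + 1/16*a_F
  a_D = 3/8*a_A + 0*a_B + 3/16*a_C + 1/8*a_D + 1/4*a_E + 1/16*a_F
  a_E = 1/16*a_A + 0*a_B + 3/8*a_C + 1/16*a_D + 3/16*a_E + 5/16*a_F

Substituting a_A = 1 and a_F = 0, rearrange to (I - Q) a = r where r[i] = P(i -> A):
  [1, -1/2, -5/16, 0] . (a_B, a_C, a_D, a_E) = 1/8
  [-1/16, 15/16, -11/16, 0] . (a_B, a_C, a_D, a_E) = 1/8
  [0, -3/16, 7/8, -1/4] . (a_B, a_C, a_D, a_E) = 3/8
  [0, -3/8, -1/16, 13/16] . (a_B, a_C, a_D, a_E) = 1/16

Solving yields:
  a_B = 20798/29893
  a_C = 20894/29893
  a_D = 21166/29893
  a_E = 13571/29893

Starting state is D, so the absorption probability is a_D = 21166/29893.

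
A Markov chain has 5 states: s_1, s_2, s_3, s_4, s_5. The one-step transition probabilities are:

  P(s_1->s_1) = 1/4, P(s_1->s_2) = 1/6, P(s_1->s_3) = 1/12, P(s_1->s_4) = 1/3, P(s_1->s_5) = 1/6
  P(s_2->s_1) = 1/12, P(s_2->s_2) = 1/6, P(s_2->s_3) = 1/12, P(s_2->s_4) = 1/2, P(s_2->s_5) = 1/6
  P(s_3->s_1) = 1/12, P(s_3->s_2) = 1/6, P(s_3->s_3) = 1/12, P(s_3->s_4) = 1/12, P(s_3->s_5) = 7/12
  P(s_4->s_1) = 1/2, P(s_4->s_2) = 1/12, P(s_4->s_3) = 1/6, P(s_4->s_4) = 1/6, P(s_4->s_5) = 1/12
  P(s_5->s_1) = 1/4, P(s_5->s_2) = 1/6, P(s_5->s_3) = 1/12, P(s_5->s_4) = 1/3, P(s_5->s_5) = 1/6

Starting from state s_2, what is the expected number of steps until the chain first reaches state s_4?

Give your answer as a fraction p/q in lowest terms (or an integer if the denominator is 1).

Answer: 120/49

Derivation:
Let h_i = expected steps to first reach s_4 from state i.
Boundary: h_s_4 = 0.
First-step equations for the other states:
  h_s_1 = 1 + 1/4*h_s_1 + 1/6*h_s_2 + 1/12*h_s_3 + 1/3*h_s_4 + 1/6*h_s_5
  h_s_2 = 1 + 1/12*h_s_1 + 1/6*h_s_2 + 1/12*h_s_3 + 1/2*h_s_4 + 1/6*h_s_5
  h_s_3 = 1 + 1/12*h_s_1 + 1/6*h_s_2 + 1/12*h_s_3 + 1/12*h_s_4 + 7/12*h_s_5
  h_s_5 = 1 + 1/4*h_s_1 + 1/6*h_s_2 + 1/12*h_s_3 + 1/3*h_s_4 + 1/6*h_s_5

Substituting h_s_4 = 0 and rearranging gives the linear system (I - Q) h = 1:
  [3/4, -1/6, -1/12, -1/6] . (h_s_1, h_s_2, h_s_3, h_s_5) = 1
  [-1/12, 5/6, -1/12, -1/6] . (h_s_1, h_s_2, h_s_3, h_s_5) = 1
  [-1/12, -1/6, 11/12, -7/12] . (h_s_1, h_s_2, h_s_3, h_s_5) = 1
  [-1/4, -1/6, -1/12, 5/6] . (h_s_1, h_s_2, h_s_3, h_s_5) = 1

Solving yields:
  h_s_1 = 144/49
  h_s_2 = 120/49
  h_s_3 = 180/49
  h_s_5 = 144/49

Starting state is s_2, so the expected hitting time is h_s_2 = 120/49.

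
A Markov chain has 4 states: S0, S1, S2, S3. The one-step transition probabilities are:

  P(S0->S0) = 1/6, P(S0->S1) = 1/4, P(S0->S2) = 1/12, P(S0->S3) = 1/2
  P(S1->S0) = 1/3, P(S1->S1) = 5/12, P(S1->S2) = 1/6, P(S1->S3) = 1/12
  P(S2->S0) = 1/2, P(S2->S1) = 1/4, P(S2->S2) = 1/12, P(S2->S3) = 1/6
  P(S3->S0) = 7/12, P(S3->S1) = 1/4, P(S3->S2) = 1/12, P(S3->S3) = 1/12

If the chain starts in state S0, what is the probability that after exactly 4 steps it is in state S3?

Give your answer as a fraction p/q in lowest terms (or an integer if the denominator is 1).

Computing P^4 by repeated multiplication:
P^1 =
  S0: [1/6, 1/4, 1/12, 1/2]
  S1: [1/3, 5/12, 1/6, 1/12]
  S2: [1/2, 1/4, 1/12, 1/6]
  S3: [7/12, 1/4, 1/12, 1/12]
P^2 =
  S0: [4/9, 7/24, 5/48, 23/144]
  S1: [47/144, 23/72, 17/144, 17/72]
  S2: [11/36, 7/24, 5/48, 43/144]
  S3: [13/48, 7/24, 5/48, 1/3]
P^3 =
  S0: [547/1728, 43/144, 31/288, 479/1728]
  S1: [103/288, 131/432, 95/864, 11/48]
  S2: [647/1728, 43/144, 31/288, 379/1728]
  S3: [7/18, 43/144, 31/288, 59/288]
P^4 =
  S0: [7627/20736, 259/864, 187/1728, 4649/20736]
  S1: [1811/5184, 779/2592, 563/5184, 313/1296]
  S2: [7127/20736, 259/864, 187/1728, 5149/20736]
  S3: [389/1152, 259/864, 187/1728, 293/1152]

(P^4)[S0 -> S3] = 4649/20736

Answer: 4649/20736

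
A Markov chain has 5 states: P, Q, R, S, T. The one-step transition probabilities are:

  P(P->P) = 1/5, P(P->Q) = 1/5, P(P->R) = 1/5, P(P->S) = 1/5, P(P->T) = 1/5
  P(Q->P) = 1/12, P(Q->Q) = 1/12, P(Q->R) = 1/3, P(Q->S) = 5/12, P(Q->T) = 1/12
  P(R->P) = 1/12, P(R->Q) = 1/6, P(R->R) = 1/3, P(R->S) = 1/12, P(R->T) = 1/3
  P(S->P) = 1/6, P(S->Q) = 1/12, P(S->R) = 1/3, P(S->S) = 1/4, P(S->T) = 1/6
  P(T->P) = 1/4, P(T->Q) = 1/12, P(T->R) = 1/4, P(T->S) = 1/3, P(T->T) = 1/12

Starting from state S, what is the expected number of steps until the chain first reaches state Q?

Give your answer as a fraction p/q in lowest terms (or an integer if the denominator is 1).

Answer: 181/23

Derivation:
Let h_i = expected steps to first reach Q from state i.
Boundary: h_Q = 0.
First-step equations for the other states:
  h_P = 1 + 1/5*h_P + 1/5*h_Q + 1/5*h_R + 1/5*h_S + 1/5*h_T
  h_R = 1 + 1/12*h_P + 1/6*h_Q + 1/3*h_R + 1/12*h_S + 1/3*h_T
  h_S = 1 + 1/6*h_P + 1/12*h_Q + 1/3*h_R + 1/4*h_S + 1/6*h_T
  h_T = 1 + 1/4*h_P + 1/12*h_Q + 1/4*h_R + 1/3*h_S + 1/12*h_T

Substituting h_Q = 0 and rearranging gives the linear system (I - Q) h = 1:
  [4/5, -1/5, -1/5, -1/5] . (h_P, h_R, h_S, h_T) = 1
  [-1/12, 2/3, -1/12, -1/3] . (h_P, h_R, h_S, h_T) = 1
  [-1/6, -1/3, 3/4, -1/6] . (h_P, h_R, h_S, h_T) = 1
  [-1/4, -1/4, -1/3, 11/12] . (h_P, h_R, h_S, h_T) = 1

Solving yields:
  h_P = 7
  h_R = 335/46
  h_S = 181/23
  h_T = 361/46

Starting state is S, so the expected hitting time is h_S = 181/23.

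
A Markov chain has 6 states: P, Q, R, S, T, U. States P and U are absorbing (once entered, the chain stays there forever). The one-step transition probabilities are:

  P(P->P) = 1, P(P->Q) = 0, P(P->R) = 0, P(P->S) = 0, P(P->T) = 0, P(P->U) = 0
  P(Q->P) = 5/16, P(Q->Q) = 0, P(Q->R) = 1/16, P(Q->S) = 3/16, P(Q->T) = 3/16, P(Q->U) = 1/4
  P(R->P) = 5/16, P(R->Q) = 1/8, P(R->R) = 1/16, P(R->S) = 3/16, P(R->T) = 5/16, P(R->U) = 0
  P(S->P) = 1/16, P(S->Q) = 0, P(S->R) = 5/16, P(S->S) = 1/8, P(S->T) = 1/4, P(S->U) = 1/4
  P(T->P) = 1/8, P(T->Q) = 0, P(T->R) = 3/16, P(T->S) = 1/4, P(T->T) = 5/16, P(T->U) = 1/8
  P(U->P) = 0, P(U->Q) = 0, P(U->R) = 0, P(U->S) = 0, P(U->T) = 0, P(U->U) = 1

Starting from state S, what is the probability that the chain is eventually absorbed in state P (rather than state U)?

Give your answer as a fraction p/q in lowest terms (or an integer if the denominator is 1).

Let a_i = P(absorbed in P | start in state i).
Boundary conditions: a_P = 1, a_U = 0.
For each transient state i, a_i = sum_j P(i->j) * a_j:
  a_Q = 5/16*a_P + 0*a_Q + 1/16*a_R + 3/16*a_S + 3/16*a_T + 1/4*a_U
  a_R = 5/16*a_P + 1/8*a_Q + 1/16*a_R + 3/16*a_S + 5/16*a_T + 0*a_U
  a_S = 1/16*a_P + 0*a_Q + 5/16*a_R + 1/8*a_S + 1/4*a_T + 1/4*a_U
  a_T = 1/8*a_P + 0*a_Q + 3/16*a_R + 1/4*a_S + 5/16*a_T + 1/8*a_U

Substituting a_P = 1 and a_U = 0, rearrange to (I - Q) a = r where r[i] = P(i -> P):
  [1, -1/16, -3/16, -3/16] . (a_Q, a_R, a_S, a_T) = 5/16
  [-1/8, 15/16, -3/16, -5/16] . (a_Q, a_R, a_S, a_T) = 5/16
  [0, -5/16, 7/8, -1/4] . (a_Q, a_R, a_S, a_T) = 1/16
  [0, -3/16, -1/4, 11/16] . (a_Q, a_R, a_S, a_T) = 1/8

Solving yields:
  a_Q = 499/919
  a_R = 623/919
  a_S = 429/919
  a_T = 493/919

Starting state is S, so the absorption probability is a_S = 429/919.

Answer: 429/919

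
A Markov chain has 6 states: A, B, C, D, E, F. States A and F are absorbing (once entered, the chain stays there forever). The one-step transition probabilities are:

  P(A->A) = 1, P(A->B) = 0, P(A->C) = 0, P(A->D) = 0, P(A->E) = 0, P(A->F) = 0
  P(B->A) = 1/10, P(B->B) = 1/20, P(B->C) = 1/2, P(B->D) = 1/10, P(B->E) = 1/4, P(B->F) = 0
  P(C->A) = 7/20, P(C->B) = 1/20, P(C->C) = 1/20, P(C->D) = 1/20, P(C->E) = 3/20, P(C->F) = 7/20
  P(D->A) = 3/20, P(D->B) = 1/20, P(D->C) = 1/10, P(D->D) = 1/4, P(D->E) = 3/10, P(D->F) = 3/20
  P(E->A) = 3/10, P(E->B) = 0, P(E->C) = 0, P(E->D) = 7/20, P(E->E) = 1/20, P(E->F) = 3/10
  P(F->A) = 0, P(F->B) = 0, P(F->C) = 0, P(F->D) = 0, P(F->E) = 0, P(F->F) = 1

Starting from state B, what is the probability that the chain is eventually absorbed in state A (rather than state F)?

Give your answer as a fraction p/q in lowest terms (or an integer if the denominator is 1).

Answer: 45457/81840

Derivation:
Let a_i = P(absorbed in A | start in state i).
Boundary conditions: a_A = 1, a_F = 0.
For each transient state i, a_i = sum_j P(i->j) * a_j:
  a_B = 1/10*a_A + 1/20*a_B + 1/2*a_C + 1/10*a_D + 1/4*a_E + 0*a_F
  a_C = 7/20*a_A + 1/20*a_B + 1/20*a_C + 1/20*a_D + 3/20*a_E + 7/20*a_F
  a_D = 3/20*a_A + 1/20*a_B + 1/10*a_C + 1/4*a_D + 3/10*a_E + 3/20*a_F
  a_E = 3/10*a_A + 0*a_B + 0*a_C + 7/20*a_D + 1/20*a_E + 3/10*a_F

Substituting a_A = 1 and a_F = 0, rearrange to (I - Q) a = r where r[i] = P(i -> A):
  [19/20, -1/2, -1/10, -1/4] . (a_B, a_C, a_D, a_E) = 1/10
  [-1/20, 19/20, -1/20, -3/20] . (a_B, a_C, a_D, a_E) = 7/20
  [-1/20, -1/10, 3/4, -3/10] . (a_B, a_C, a_D, a_E) = 3/20
  [0, 0, -7/20, 19/20] . (a_B, a_C, a_D, a_E) = 3/10

Solving yields:
  a_B = 45457/81840
  a_C = 41203/81840
  a_D = 13773/27280
  a_E = 13689/27280

Starting state is B, so the absorption probability is a_B = 45457/81840.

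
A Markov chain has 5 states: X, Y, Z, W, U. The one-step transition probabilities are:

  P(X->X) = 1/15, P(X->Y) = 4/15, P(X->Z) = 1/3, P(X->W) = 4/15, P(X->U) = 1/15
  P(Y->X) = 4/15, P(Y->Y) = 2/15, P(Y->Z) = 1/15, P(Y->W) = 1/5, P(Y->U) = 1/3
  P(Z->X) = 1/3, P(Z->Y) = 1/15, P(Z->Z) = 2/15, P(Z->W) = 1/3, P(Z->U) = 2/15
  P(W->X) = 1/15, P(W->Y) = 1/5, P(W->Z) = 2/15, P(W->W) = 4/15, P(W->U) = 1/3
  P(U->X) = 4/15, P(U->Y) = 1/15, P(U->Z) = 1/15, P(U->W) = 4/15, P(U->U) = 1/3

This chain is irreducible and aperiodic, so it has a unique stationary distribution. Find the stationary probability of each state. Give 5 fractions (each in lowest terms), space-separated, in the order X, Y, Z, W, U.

The stationary distribution satisfies pi = pi * P, i.e.:
  pi_X = 1/15*pi_X + 4/15*pi_Y + 1/3*pi_Z + 1/15*pi_W + 4/15*pi_U
  pi_Y = 4/15*pi_X + 2/15*pi_Y + 1/15*pi_Z + 1/5*pi_W + 1/15*pi_U
  pi_Z = 1/3*pi_X + 1/15*pi_Y + 2/15*pi_Z + 2/15*pi_W + 1/15*pi_U
  pi_W = 4/15*pi_X + 1/5*pi_Y + 1/3*pi_Z + 4/15*pi_W + 4/15*pi_U
  pi_U = 1/15*pi_X + 1/3*pi_Y + 2/15*pi_Z + 1/3*pi_W + 1/3*pi_U
with normalization: pi_X + pi_Y + pi_Z + pi_W + pi_U = 1.

Using the first 4 balance equations plus normalization, the linear system A*pi = b is:
  [-14/15, 4/15, 1/3, 1/15, 4/15] . pi = 0
  [4/15, -13/15, 1/15, 1/5, 1/15] . pi = 0
  [1/3, 1/15, -13/15, 2/15, 1/15] . pi = 0
  [4/15, 1/5, 1/3, -11/15, 4/15] . pi = 0
  [1, 1, 1, 1, 1] . pi = 1

Solving yields:
  pi_X = 9731/52369
  pi_Y = 7818/52369
  pi_Z = 7517/52369
  pi_W = 13945/52369
  pi_U = 13358/52369

Verification (pi * P):
  9731/52369*1/15 + 7818/52369*4/15 + 7517/52369*1/3 + 13945/52369*1/15 + 13358/52369*4/15 = 9731/52369 = pi_X  (ok)
  9731/52369*4/15 + 7818/52369*2/15 + 7517/52369*1/15 + 13945/52369*1/5 + 13358/52369*1/15 = 7818/52369 = pi_Y  (ok)
  9731/52369*1/3 + 7818/52369*1/15 + 7517/52369*2/15 + 13945/52369*2/15 + 13358/52369*1/15 = 7517/52369 = pi_Z  (ok)
  9731/52369*4/15 + 7818/52369*1/5 + 7517/52369*1/3 + 13945/52369*4/15 + 13358/52369*4/15 = 13945/52369 = pi_W  (ok)
  9731/52369*1/15 + 7818/52369*1/3 + 7517/52369*2/15 + 13945/52369*1/3 + 13358/52369*1/3 = 13358/52369 = pi_U  (ok)

Answer: 9731/52369 7818/52369 7517/52369 13945/52369 13358/52369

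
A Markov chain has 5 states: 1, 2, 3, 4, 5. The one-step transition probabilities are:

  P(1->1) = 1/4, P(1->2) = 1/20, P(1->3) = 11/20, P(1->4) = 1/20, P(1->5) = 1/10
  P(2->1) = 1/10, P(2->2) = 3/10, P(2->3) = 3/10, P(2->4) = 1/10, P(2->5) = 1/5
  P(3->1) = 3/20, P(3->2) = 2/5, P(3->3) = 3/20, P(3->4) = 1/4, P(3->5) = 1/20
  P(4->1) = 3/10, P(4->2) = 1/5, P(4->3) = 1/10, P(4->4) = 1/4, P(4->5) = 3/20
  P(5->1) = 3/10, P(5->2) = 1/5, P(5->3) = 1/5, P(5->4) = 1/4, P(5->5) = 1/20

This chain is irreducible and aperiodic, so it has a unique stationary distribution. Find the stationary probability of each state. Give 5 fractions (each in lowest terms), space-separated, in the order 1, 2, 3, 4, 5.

The stationary distribution satisfies pi = pi * P, i.e.:
  pi_1 = 1/4*pi_1 + 1/10*pi_2 + 3/20*pi_3 + 3/10*pi_4 + 3/10*pi_5
  pi_2 = 1/20*pi_1 + 3/10*pi_2 + 2/5*pi_3 + 1/5*pi_4 + 1/5*pi_5
  pi_3 = 11/20*pi_1 + 3/10*pi_2 + 3/20*pi_3 + 1/10*pi_4 + 1/5*pi_5
  pi_4 = 1/20*pi_1 + 1/10*pi_2 + 1/4*pi_3 + 1/4*pi_4 + 1/4*pi_5
  pi_5 = 1/10*pi_1 + 1/5*pi_2 + 1/20*pi_3 + 3/20*pi_4 + 1/20*pi_5
with normalization: pi_1 + pi_2 + pi_3 + pi_4 + pi_5 = 1.

Using the first 4 balance equations plus normalization, the linear system A*pi = b is:
  [-3/4, 1/10, 3/20, 3/10, 3/10] . pi = 0
  [1/20, -7/10, 2/5, 1/5, 1/5] . pi = 0
  [11/20, 3/10, -17/20, 1/10, 1/5] . pi = 0
  [1/20, 1/10, 1/4, -3/4, 1/4] . pi = 0
  [1, 1, 1, 1, 1] . pi = 1

Solving yields:
  pi_1 = 16042/79901
  pi_2 = 19779/79901
  pi_3 = 21136/79901
  pi_4 = 13800/79901
  pi_5 = 9144/79901

Verification (pi * P):
  16042/79901*1/4 + 19779/79901*1/10 + 21136/79901*3/20 + 13800/79901*3/10 + 9144/79901*3/10 = 16042/79901 = pi_1  (ok)
  16042/79901*1/20 + 19779/79901*3/10 + 21136/79901*2/5 + 13800/79901*1/5 + 9144/79901*1/5 = 19779/79901 = pi_2  (ok)
  16042/79901*11/20 + 19779/79901*3/10 + 21136/79901*3/20 + 13800/79901*1/10 + 9144/79901*1/5 = 21136/79901 = pi_3  (ok)
  16042/79901*1/20 + 19779/79901*1/10 + 21136/79901*1/4 + 13800/79901*1/4 + 9144/79901*1/4 = 13800/79901 = pi_4  (ok)
  16042/79901*1/10 + 19779/79901*1/5 + 21136/79901*1/20 + 13800/79901*3/20 + 9144/79901*1/20 = 9144/79901 = pi_5  (ok)

Answer: 16042/79901 19779/79901 21136/79901 13800/79901 9144/79901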